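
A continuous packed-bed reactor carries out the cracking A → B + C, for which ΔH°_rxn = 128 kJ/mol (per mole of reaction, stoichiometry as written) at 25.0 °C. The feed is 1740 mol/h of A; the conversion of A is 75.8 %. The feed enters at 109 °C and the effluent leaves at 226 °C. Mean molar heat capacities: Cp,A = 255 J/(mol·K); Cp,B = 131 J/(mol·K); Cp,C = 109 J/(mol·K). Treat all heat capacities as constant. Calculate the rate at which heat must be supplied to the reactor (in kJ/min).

Extent of reaction ξ = 0.758 × 1740 = 1318.9 mol/h
Reaction term: ξ·ΔH°_rxn = 1318.9 × 128 = 168820 kJ/h
Sensible, feed 109→25 °C: -37271 kJ/h
Outlet flows (mol/h): A 421.08, B 1318.9, C 1318.9
Sensible, products 25→226 °C: 85207 kJ/h
Q = ΔH = 216760 kJ/h = 60.211 kW
Heat supplied = 3612.6 kJ/min

Q_in = 3610 kJ/min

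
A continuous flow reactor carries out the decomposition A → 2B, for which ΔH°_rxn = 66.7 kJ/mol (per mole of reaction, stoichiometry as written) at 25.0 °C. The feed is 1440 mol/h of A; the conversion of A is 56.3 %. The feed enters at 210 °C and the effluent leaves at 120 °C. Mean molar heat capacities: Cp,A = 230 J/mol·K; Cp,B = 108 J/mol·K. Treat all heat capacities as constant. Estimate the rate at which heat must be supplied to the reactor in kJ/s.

Q_in = 6.44 kJ/s

Extent of reaction ξ = 0.563 × 1440 = 810.72 mol/h
Reaction term: ξ·ΔH°_rxn = 810.72 × 66.7 = 54075 kJ/h
Sensible, feed 210→25 °C: -61272 kJ/h
Outlet flows (mol/h): A 629.28, B 1621.4
Sensible, products 25→120 °C: 30386 kJ/h
Q = ΔH = 23189 kJ/h = 6.4413 kW
Heat supplied = 6.4413 kJ/s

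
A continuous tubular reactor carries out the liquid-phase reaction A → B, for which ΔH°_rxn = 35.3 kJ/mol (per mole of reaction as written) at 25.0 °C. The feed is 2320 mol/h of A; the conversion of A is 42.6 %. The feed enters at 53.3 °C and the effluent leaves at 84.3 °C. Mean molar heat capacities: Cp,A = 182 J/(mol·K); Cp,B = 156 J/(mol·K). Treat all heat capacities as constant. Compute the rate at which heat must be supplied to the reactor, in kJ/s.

Q_in = 12.9 kJ/s

Extent of reaction ξ = 0.426 × 2320 = 988.32 mol/h
Reaction term: ξ·ΔH°_rxn = 988.32 × 35.3 = 34888 kJ/h
Sensible, feed 53.3→25 °C: -11949 kJ/h
Outlet flows (mol/h): A 1331.7, B 988.32
Sensible, products 25→84.3 °C: 23515 kJ/h
Q = ΔH = 46453 kJ/h = 12.904 kW
Heat supplied = 12.904 kJ/s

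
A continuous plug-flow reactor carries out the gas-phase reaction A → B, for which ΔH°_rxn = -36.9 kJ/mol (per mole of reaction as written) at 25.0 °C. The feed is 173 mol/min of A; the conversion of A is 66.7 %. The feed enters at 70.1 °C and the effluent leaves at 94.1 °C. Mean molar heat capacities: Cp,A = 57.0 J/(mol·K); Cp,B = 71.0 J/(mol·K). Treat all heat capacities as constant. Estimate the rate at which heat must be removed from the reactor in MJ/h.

Q_out = 235 MJ/h

Extent of reaction ξ = 0.667 × 173 = 115.39 mol/min
Reaction term: ξ·ΔH°_rxn = 115.39 × -36.9 = -4257.9 kJ/min
Sensible, feed 70.1→25 °C: -444.73 kJ/min
Outlet flows (mol/min): A 57.609, B 115.39
Sensible, products 25→94.1 °C: 793.02 kJ/min
Q = ΔH = -3909.6 kJ/min = -65.161 kW
Heat removed = 234.58 MJ/h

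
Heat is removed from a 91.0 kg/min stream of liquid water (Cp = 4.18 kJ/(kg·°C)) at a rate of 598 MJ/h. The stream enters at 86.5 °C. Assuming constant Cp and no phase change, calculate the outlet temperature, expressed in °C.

Q = 598 MJ/h = 9966.7 kJ/min
ΔT = Q/(ṁ·Cp) = 9966.7/(91.0×4.18) = 26.202 K
T_out = 86.5 − 26.202 = 60.298 °C

T_out = 60.3 °C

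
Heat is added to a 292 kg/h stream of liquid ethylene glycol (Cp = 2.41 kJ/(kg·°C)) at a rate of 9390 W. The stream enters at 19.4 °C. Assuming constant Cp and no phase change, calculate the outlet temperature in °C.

Q = 9390 W = 33804 kJ/h
ΔT = Q/(ṁ·Cp) = 33804/(292×2.41) = 48.036 K
T_out = 19.4 + 48.036 = 67.436 °C

T_out = 67.4 °C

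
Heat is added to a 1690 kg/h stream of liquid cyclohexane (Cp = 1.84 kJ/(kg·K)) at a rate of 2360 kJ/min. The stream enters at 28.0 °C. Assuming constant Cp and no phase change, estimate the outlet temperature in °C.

T_out = 73.5 °C

Q = 2360 kJ/min = 141600 kJ/h
ΔT = Q/(ṁ·Cp) = 141600/(1690×1.84) = 45.536 K
T_out = 28.0 + 45.536 = 73.536 °C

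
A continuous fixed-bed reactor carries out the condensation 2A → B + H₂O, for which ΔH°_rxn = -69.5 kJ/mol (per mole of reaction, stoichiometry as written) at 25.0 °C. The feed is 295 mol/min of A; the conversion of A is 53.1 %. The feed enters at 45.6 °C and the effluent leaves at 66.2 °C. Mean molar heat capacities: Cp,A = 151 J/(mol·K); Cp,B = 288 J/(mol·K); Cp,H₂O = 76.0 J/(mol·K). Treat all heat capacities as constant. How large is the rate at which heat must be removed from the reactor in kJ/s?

Q_out = 72.1 kJ/s

Extent of reaction ξ = 0.531 × 295 / 2 = 78.323 mol/min
Reaction term: ξ·ΔH°_rxn = 78.323 × -69.5 = -5443.4 kJ/min
Sensible, feed 45.6→25 °C: -917.63 kJ/min
Outlet flows (mol/min): A 138.35, B 78.323, H₂O 78.323
Sensible, products 25→66.2 °C: 2035.3 kJ/min
Q = ΔH = -4325.7 kJ/min = -72.095 kW
Heat removed = 72.095 kJ/s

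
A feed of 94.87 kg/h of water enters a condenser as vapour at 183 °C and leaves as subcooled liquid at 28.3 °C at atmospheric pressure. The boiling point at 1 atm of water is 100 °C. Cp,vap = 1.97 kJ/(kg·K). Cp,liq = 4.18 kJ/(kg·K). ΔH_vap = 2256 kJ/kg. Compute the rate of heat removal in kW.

Q_c = 71.7 kW

vapour 183→100 °C: -163.51 kJ/kg
condensation at 100 °C: -2256 kJ/kg
liquid 100→28.3 °C: -299.71 kJ/kg
Δh = -163.51 + -2256 + -299.71 = -2719.2 kJ/kg
Q = ṁ·Δh = 94.87 kg/h × -2719.2 kJ/kg = -257970 kJ/h
|Q| = 71.659 kW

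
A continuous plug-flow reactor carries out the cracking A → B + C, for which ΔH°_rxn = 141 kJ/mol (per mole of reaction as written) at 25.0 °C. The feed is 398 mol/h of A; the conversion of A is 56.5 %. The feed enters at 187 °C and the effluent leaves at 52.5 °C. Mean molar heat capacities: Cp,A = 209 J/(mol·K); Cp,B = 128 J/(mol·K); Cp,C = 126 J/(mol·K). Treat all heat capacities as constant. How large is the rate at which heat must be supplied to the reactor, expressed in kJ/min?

Extent of reaction ξ = 0.565 × 398 = 224.87 mol/h
Reaction term: ξ·ΔH°_rxn = 224.87 × 141 = 31707 kJ/h
Sensible, feed 187→25 °C: -13475 kJ/h
Outlet flows (mol/h): A 173.13, B 224.87, C 224.87
Sensible, products 25→52.5 °C: 2565.8 kJ/h
Q = ΔH = 20797 kJ/h = 5.7769 kW
Heat supplied = 346.62 kJ/min

Q_in = 347 kJ/min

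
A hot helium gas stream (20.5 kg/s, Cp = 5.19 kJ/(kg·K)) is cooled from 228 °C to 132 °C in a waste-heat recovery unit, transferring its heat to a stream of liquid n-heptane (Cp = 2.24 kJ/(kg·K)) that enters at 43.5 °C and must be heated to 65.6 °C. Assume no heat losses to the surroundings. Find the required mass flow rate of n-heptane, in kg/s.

Heat released by hot stream: Q = 20.5 × 5.19 × (228 − 132) = 10214 kJ/s
Energy balance on cold side (adiabatic exchanger): Q = ṁ_c·Cp_c·(T_c,out − T_c,in)
ṁ_c = 10214 / [2.24 × (65.6 − 43.5)] = 206.33 kg/s

ṁ_c = 206 kg/s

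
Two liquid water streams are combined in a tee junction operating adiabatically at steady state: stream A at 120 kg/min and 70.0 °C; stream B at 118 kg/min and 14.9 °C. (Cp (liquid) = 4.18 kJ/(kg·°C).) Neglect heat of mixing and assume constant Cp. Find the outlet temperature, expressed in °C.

No heat crosses the boundary, so H_out = H_in.
Σ ṁᵢCp,ᵢTᵢ = 120×4.18×70.0 + 118×4.18×14.9 = 42461
Σ ṁᵢCp,ᵢ = 120×4.18 + 118×4.18 = 994.84
T_out = 42461 / 994.84 = 42.682 °C

T_out = 42.7 °C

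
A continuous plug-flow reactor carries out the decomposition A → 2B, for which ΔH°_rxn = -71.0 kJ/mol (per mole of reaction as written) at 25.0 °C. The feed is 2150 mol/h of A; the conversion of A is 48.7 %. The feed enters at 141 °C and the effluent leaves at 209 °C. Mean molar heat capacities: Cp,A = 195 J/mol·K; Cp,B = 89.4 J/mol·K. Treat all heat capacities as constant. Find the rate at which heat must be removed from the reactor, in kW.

Extent of reaction ξ = 0.487 × 2150 = 1047 mol/h
Reaction term: ξ·ΔH°_rxn = 1047 × -71.0 = -74341 kJ/h
Sensible, feed 141→25 °C: -48633 kJ/h
Outlet flows (mol/h): A 1103, B 2094.1
Sensible, products 25→209 °C: 74021 kJ/h
Q = ΔH = -48953 kJ/h = -13.598 kW
Heat removed = 13.598 kW

Q_out = 13.6 kW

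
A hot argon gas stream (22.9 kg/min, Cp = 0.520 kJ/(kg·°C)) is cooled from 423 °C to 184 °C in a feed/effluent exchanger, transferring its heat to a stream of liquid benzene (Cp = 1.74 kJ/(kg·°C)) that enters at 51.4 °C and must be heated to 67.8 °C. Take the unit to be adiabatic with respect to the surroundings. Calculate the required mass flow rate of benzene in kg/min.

ṁ_c = 99.7 kg/min

Heat released by hot stream: Q = 22.9 × 0.520 × (423 − 184) = 2846 kJ/min
Energy balance on cold side (adiabatic exchanger): Q = ṁ_c·Cp_c·(T_c,out − T_c,in)
ṁ_c = 2846 / [1.74 × (67.8 − 51.4)] = 99.734 kg/min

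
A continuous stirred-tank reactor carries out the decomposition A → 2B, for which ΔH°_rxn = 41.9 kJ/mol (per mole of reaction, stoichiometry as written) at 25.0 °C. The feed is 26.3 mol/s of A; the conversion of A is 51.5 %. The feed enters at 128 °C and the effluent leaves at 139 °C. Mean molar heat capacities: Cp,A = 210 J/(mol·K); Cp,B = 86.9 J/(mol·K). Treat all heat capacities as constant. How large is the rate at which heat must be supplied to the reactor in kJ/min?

Extent of reaction ξ = 0.515 × 26.3 = 13.545 mol/s
Reaction term: ξ·ΔH°_rxn = 13.545 × 41.9 = 567.51 kJ/s
Sensible, feed 128→25 °C: -568.87 kJ/s
Outlet flows (mol/s): A 12.755, B 27.089
Sensible, products 25→139 °C: 573.73 kJ/s
Q = ΔH = 572.37 kJ/s = 572.37 kW
Heat supplied = 34342 kJ/min

Q_in = 34300 kJ/min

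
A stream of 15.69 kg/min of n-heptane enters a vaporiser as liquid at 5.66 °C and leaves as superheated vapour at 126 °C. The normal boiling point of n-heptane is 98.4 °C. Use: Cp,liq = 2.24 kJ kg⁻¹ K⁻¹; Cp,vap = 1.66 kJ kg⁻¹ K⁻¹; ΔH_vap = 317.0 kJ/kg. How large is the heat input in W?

liquid 5.66→98.4 °C: 207.74 kJ/kg
vaporisation at 98.4 °C: 317 kJ/kg
vapour 98.4→126 °C: 45.816 kJ/kg
Δh = 207.74 + 317 + 45.816 = 570.55 kJ/kg
Q = ṁ·Δh = 15.69 kg/min × 570.55 kJ/kg = 8952 kJ/min
|Q| = 149.2 kW = 149200 W

Q = 149000 W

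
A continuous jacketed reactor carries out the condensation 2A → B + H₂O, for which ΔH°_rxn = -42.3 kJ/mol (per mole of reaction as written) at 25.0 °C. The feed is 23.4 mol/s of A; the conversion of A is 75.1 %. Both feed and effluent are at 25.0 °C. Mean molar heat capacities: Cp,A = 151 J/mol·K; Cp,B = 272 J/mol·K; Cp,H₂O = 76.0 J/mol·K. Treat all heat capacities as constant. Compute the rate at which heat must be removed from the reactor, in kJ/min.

Q_out = 22300 kJ/min

Extent of reaction ξ = 0.751 × 23.4 / 2 = 8.7867 mol/s
Reaction term: ξ·ΔH°_rxn = 8.7867 × -42.3 = -371.68 kJ/s
Q = ΔH = -371.68 kJ/s = -371.68 kW
Heat removed = 22301 kJ/min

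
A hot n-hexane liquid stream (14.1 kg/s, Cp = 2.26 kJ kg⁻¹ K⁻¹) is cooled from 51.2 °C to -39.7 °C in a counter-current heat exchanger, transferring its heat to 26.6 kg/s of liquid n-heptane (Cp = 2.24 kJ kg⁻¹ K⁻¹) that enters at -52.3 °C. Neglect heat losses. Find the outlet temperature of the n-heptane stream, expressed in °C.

T_c,out = -3.69 °C

Heat released by hot stream: Q = 14.1 × 2.26 × (51.2 − -39.7) = 2896.6 kJ/s
Energy balance on cold side (adiabatic exchanger): Q = ṁ_c·Cp_c·(T_c,out − T_c,in)
T_c,out = -52.3 + 2896.6/(26.6 × 2.24) = -3.686 °C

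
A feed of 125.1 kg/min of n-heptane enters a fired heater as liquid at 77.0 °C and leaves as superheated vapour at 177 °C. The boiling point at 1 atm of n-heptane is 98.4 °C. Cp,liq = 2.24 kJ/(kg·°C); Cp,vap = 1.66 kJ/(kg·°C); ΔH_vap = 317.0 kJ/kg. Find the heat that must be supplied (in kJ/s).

Q = 1030 kJ/s

liquid 77.0→98.4 °C: 47.936 kJ/kg
vaporisation at 98.4 °C: 317 kJ/kg
vapour 98.4→177 °C: 130.48 kJ/kg
Δh = 47.936 + 317 + 130.48 = 495.41 kJ/kg
Q = ṁ·Δh = 125.1 kg/min × 495.41 kJ/kg = 61976 kJ/min
|Q| = 1032.9 kW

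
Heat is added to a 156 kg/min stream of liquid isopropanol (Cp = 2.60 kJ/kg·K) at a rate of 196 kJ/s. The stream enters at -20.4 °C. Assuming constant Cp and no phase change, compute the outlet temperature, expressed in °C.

Q = 196 kJ/s = 11760 kJ/min
ΔT = Q/(ṁ·Cp) = 11760/(156×2.60) = 28.994 K
T_out = -20.4 + 28.994 = 8.5941 °C

T_out = 8.59 °C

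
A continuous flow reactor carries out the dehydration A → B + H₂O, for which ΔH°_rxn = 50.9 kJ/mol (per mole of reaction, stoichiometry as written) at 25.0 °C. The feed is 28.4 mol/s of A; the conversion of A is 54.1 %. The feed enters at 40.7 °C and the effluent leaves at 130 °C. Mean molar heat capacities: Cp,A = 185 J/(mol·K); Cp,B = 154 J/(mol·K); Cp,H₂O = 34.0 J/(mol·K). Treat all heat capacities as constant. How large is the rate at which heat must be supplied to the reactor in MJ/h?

Q_in = 4520 MJ/h

Extent of reaction ξ = 0.541 × 28.4 = 15.364 mol/s
Reaction term: ξ·ΔH°_rxn = 15.364 × 50.9 = 782.05 kJ/s
Sensible, feed 40.7→25 °C: -82.488 kJ/s
Outlet flows (mol/s): A 13.036, B 15.364, H₂O 15.364
Sensible, products 25→130 °C: 556.51 kJ/s
Q = ΔH = 1256.1 kJ/s = 1256.1 kW
Heat supplied = 4521.9 MJ/h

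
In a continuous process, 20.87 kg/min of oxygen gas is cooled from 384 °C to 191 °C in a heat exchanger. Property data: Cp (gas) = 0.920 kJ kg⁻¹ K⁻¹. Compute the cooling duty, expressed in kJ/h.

Q = ṁ·Cp·ΔT = 20.87 × 0.920 × (191 − 384) = -3705.7 kJ/min
Converting: 3705.7 / 60 s = 61.761 kW
Cooling duty = 222340 kJ/h

Q_c = 222000 kJ/h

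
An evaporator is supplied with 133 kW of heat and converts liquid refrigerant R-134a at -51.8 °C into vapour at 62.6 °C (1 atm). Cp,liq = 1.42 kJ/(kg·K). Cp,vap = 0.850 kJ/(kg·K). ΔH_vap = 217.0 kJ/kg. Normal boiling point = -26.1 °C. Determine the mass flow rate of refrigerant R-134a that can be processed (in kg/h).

ṁ = 1460 kg/h

Δh = 1.42×(-26.1−-51.8) + 217.0 + 0.850×(62.6−-26.1) = 328.89 kJ/kg
Q = 133 kW = 133 kJ/s = 478800 kJ/h
ṁ = Q/Δh = 478800 / 328.89 = 1455.8 kg/h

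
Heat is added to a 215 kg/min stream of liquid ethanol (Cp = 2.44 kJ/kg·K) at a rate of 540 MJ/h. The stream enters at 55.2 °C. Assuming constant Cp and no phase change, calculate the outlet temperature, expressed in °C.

T_out = 72.4 °C

Q = 540 MJ/h = 9000 kJ/min
ΔT = Q/(ṁ·Cp) = 9000/(215×2.44) = 17.156 K
T_out = 55.2 + 17.156 = 72.356 °C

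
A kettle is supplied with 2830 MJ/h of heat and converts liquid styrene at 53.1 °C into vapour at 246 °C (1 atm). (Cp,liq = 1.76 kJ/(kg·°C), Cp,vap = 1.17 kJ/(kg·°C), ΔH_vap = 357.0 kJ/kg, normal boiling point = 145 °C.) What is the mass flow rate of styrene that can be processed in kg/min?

Δh = 1.76×(145−53.1) + 357.0 + 1.17×(246−145) = 636.91 kJ/kg
Q = 2830 MJ/h = 786.11 kJ/s = 47167 kJ/min
ṁ = Q/Δh = 47167 / 636.91 = 74.055 kg/min

ṁ = 74.1 kg/min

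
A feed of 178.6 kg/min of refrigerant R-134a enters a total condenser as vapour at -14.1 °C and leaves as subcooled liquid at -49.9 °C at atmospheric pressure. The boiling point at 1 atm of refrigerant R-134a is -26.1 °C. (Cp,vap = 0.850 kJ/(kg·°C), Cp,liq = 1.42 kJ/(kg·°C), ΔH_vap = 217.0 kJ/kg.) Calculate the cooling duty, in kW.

vapour -14.1→-26.1 °C: -10.2 kJ/kg
condensation at -26.1 °C: -217 kJ/kg
liquid -26.1→-49.9 °C: -33.796 kJ/kg
Δh = -10.2 + -217 + -33.796 = -261 kJ/kg
Q = ṁ·Δh = 178.6 kg/min × -261 kJ/kg = -46614 kJ/min
|Q| = 776.9 kW

Q_c = 777 kW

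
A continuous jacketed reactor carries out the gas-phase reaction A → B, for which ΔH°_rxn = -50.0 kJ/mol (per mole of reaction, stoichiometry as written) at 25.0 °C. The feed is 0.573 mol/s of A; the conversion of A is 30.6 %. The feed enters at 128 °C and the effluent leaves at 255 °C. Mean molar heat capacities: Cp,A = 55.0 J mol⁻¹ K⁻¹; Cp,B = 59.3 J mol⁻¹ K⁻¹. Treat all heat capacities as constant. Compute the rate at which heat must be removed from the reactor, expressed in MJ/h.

Extent of reaction ξ = 0.306 × 0.573 = 0.17534 mol/s
Reaction term: ξ·ΔH°_rxn = 0.17534 × -50.0 = -8.7669 kJ/s
Sensible, feed 128→25 °C: -3.246 kJ/s
Outlet flows (mol/s): A 0.39766, B 0.17534
Sensible, products 25→255 °C: 7.4219 kJ/s
Q = ΔH = -4.5911 kJ/s = -4.5911 kW
Heat removed = 16.528 MJ/h

Q_out = 16.5 MJ/h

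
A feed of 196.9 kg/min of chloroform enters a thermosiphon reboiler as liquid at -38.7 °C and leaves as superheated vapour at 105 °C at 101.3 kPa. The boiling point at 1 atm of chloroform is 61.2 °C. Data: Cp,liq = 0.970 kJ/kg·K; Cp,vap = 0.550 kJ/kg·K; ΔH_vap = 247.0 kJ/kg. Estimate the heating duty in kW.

liquid -38.7→61.2 °C: 96.903 kJ/kg
vaporisation at 61.2 °C: 247 kJ/kg
vapour 61.2→105 °C: 24.09 kJ/kg
Δh = 96.903 + 247 + 24.09 = 367.99 kJ/kg
Q = ṁ·Δh = 196.9 kg/min × 367.99 kJ/kg = 72458 kJ/min
|Q| = 1207.6 kW

Q = 1210 kW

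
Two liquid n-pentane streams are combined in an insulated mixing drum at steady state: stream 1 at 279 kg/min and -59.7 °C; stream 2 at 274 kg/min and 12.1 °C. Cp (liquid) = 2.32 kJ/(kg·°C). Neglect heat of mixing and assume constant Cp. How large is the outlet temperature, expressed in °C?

Adiabatic, steady state ⇒ Σ ṁᵢCp,ᵢ(T_out − Tᵢ) = 0
T_out = Σ ṁᵢCp,ᵢTᵢ / Σ ṁᵢCp,ᵢ
      = -30951 / 1283 = -24.125 °C

T_out = -24.1 °C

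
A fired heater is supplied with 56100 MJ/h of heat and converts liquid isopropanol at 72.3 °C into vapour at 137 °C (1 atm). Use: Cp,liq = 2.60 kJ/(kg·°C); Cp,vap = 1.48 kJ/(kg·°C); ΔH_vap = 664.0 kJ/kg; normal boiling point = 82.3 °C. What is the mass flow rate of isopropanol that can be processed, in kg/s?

ṁ = 20.2 kg/s

Δh = 2.60×(82.3−72.3) + 664.0 + 1.48×(137−82.3) = 770.96 kJ/kg
Q = 56100 MJ/h = 15583 kJ/s = 15583 kJ/s
ṁ = Q/Δh = 15583 / 770.96 = 20.213 kg/s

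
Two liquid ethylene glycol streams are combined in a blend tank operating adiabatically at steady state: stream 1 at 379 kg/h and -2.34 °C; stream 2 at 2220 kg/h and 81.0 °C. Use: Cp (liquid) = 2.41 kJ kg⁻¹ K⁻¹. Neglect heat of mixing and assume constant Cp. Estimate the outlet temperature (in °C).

No heat crosses the boundary, so H_out = H_in.
Σ ṁᵢCp,ᵢTᵢ = 379×2.41×-2.34 + 2220×2.41×81.0 = 431230
Σ ṁᵢCp,ᵢ = 379×2.41 + 2220×2.41 = 6263.6
T_out = 431230 / 6263.6 = 68.847 °C

T_out = 68.8 °C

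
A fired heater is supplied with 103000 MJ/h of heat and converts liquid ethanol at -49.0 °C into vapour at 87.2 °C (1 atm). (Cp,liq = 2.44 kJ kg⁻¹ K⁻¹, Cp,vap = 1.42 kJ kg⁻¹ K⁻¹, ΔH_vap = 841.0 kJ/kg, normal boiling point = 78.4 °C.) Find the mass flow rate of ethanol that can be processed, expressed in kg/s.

ṁ = 24.6 kg/s

Δh = 2.44×(78.4−-49.0) + 841.0 + 1.42×(87.2−78.4) = 1164.4 kJ/kg
Q = 103000 MJ/h = 28611 kJ/s = 28611 kJ/s
ṁ = Q/Δh = 28611 / 1164.4 = 24.573 kg/s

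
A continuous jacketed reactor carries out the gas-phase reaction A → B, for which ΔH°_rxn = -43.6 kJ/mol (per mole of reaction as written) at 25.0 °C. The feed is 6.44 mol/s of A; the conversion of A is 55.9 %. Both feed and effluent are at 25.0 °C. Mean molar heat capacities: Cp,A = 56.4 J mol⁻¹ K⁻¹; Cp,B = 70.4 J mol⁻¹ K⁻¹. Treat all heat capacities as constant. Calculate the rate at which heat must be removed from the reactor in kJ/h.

Q_out = 565000 kJ/h

Extent of reaction ξ = 0.559 × 6.44 = 3.6 mol/s
Reaction term: ξ·ΔH°_rxn = 3.6 × -43.6 = -156.96 kJ/s
Q = ΔH = -156.96 kJ/s = -156.96 kW
Heat removed = 565050 kJ/h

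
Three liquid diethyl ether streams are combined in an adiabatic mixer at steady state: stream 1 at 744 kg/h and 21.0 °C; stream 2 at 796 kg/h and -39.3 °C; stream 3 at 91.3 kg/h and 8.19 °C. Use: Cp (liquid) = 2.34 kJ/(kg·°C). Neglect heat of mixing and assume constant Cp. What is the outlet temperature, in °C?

T_out = -9.14 °C

Energy balance with Q = 0: Σ ṁᵢCp,ᵢ(T_out − Tᵢ) = 0
Σ ṁᵢCp,ᵢTᵢ = 744×2.34×21.0 + 796×2.34×-39.3 + 91.3×2.34×8.19 = -34892
Σ ṁᵢCp,ᵢ = 744×2.34 + 796×2.34 + 91.3×2.34 = 3817.2
T_out = -34892 / 3817.2 = -9.1406 °C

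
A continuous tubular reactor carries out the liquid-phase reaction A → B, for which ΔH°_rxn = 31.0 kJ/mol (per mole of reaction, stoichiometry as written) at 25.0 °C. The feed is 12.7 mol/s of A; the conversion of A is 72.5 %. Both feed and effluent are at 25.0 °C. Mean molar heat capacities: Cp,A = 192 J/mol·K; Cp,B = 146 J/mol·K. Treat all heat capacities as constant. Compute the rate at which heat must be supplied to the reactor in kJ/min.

Extent of reaction ξ = 0.725 × 12.7 = 9.2075 mol/s
Reaction term: ξ·ΔH°_rxn = 9.2075 × 31.0 = 285.43 kJ/s
Q = ΔH = 285.43 kJ/s = 285.43 kW
Heat supplied = 17126 kJ/min

Q_in = 17100 kJ/min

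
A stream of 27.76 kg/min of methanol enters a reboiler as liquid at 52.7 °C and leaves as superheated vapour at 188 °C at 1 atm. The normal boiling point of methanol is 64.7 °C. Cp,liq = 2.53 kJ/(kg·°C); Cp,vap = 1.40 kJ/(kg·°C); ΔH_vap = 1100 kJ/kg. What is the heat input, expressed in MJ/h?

Q = 2170 MJ/h

liquid 52.7→64.7 °C: 30.36 kJ/kg
vaporisation at 64.7 °C: 1100 kJ/kg
vapour 64.7→188 °C: 172.62 kJ/kg
Δh = 30.36 + 1100 + 172.62 = 1303 kJ/kg
Q = ṁ·Δh = 27.76 kg/min × 1303 kJ/kg = 36171 kJ/min
|Q| = 602.85 kW = 2170.2 MJ/h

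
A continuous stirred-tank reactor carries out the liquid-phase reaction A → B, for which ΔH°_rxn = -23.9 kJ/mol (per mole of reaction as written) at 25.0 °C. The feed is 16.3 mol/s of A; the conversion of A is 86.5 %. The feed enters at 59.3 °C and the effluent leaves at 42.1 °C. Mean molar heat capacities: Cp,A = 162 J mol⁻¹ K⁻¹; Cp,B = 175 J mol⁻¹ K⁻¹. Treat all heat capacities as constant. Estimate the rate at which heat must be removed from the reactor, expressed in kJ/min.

Q_out = 22800 kJ/min

Extent of reaction ξ = 0.865 × 16.3 = 14.1 mol/s
Reaction term: ξ·ΔH°_rxn = 14.1 × -23.9 = -336.98 kJ/s
Sensible, feed 59.3→25 °C: -90.573 kJ/s
Outlet flows (mol/s): A 2.2005, B 14.1
Sensible, products 25→42.1 °C: 48.289 kJ/s
Q = ΔH = -379.26 kJ/s = -379.26 kW
Heat removed = 22756 kJ/min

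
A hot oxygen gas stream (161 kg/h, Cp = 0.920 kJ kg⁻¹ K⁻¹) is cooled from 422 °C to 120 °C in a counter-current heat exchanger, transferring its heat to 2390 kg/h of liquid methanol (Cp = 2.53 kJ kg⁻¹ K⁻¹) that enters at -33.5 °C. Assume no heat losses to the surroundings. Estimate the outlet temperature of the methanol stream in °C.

T_c,out = -26.1 °C

Heat released by hot stream: Q = 161 × 0.920 × (422 − 120) = 44732 kJ/h
Energy balance on cold side (adiabatic exchanger): Q = ṁ_c·Cp_c·(T_c,out − T_c,in)
T_c,out = -33.5 + 44732/(2390 × 2.53) = -26.102 °C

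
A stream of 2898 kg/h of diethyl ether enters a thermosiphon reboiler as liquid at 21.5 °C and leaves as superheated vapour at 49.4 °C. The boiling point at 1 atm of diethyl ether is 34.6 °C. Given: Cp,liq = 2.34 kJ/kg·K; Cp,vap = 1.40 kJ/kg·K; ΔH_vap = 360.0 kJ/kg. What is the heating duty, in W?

liquid 21.5→34.6 °C: 30.654 kJ/kg
vaporisation at 34.6 °C: 360 kJ/kg
vapour 34.6→49.4 °C: 20.72 kJ/kg
Δh = 30.654 + 360 + 20.72 = 411.37 kJ/kg
Q = ṁ·Δh = 2898 kg/h × 411.37 kJ/kg = 1.1922e+06 kJ/h
|Q| = 331.16 kW = 331160 W

Q = 331000 W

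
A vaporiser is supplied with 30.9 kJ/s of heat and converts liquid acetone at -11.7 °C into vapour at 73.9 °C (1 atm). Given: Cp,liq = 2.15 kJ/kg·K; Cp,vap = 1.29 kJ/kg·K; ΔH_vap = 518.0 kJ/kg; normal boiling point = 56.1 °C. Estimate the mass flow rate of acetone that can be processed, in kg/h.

ṁ = 162 kg/h

Δh = 2.15×(56.1−-11.7) + 518.0 + 1.29×(73.9−56.1) = 686.73 kJ/kg
Q = 30.9 kJ/s = 30.9 kJ/s = 111240 kJ/h
ṁ = Q/Δh = 111240 / 686.73 = 161.98 kg/h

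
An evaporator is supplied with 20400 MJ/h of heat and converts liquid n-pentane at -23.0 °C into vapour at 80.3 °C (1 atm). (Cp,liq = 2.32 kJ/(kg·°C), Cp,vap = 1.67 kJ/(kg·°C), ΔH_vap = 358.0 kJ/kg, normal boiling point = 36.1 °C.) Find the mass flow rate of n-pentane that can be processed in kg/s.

Δh = 2.32×(36.1−-23.0) + 358.0 + 1.67×(80.3−36.1) = 568.93 kJ/kg
Q = 20400 MJ/h = 5666.7 kJ/s = 5666.7 kJ/s
ṁ = Q/Δh = 5666.7 / 568.93 = 9.9603 kg/s

ṁ = 9.96 kg/s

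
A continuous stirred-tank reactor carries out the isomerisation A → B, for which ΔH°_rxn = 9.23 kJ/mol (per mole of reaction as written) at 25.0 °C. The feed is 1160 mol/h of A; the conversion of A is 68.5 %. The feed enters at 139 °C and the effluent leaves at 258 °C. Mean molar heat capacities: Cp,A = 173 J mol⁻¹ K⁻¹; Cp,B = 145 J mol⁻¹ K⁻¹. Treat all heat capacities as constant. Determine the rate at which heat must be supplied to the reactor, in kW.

Q_in = 7.23 kW

Extent of reaction ξ = 0.685 × 1160 = 794.6 mol/h
Reaction term: ξ·ΔH°_rxn = 794.6 × 9.23 = 7334.2 kJ/h
Sensible, feed 139→25 °C: -22878 kJ/h
Outlet flows (mol/h): A 365.4, B 794.6
Sensible, products 25→258 °C: 41574 kJ/h
Q = ΔH = 26031 kJ/h = 7.2309 kW
Heat supplied = 7.2309 kW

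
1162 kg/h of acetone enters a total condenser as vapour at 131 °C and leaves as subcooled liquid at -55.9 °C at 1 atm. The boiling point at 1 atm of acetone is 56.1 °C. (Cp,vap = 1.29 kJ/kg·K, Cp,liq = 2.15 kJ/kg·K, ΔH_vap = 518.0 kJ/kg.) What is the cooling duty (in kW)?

Q_c = 276 kW

vapour 131→56.1 °C: -96.621 kJ/kg
condensation at 56.1 °C: -518 kJ/kg
liquid 56.1→-55.9 °C: -240.8 kJ/kg
Δh = -96.621 + -518 + -240.8 = -855.42 kJ/kg
Q = ṁ·Δh = 1162 kg/h × -855.42 kJ/kg = -994000 kJ/h
|Q| = 276.11 kW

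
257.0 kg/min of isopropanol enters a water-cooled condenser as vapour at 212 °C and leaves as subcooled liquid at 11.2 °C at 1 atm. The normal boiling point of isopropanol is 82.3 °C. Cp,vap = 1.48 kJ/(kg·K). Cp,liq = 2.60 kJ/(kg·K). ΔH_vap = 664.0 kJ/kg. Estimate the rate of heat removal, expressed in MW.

vapour 212→82.3 °C: -191.96 kJ/kg
condensation at 82.3 °C: -664 kJ/kg
liquid 82.3→11.2 °C: -184.86 kJ/kg
Δh = -191.96 + -664 + -184.86 = -1040.8 kJ/kg
Q = ṁ·Δh = 257.0 kg/min × -1040.8 kJ/kg = -267490 kJ/min
|Q| = 4458.2 kW = 4.4582 MW

Q_c = 4.46 MW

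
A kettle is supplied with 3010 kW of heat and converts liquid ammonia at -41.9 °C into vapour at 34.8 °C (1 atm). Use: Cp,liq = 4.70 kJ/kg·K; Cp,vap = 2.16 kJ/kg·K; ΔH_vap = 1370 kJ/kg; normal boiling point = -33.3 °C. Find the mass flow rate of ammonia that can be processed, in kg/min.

ṁ = 116 kg/min

Δh = 4.70×(-33.3−-41.9) + 1370 + 2.16×(34.8−-33.3) = 1557.5 kJ/kg
Q = 3010 kW = 3010 kJ/s = 180600 kJ/min
ṁ = Q/Δh = 180600 / 1557.5 = 115.95 kg/min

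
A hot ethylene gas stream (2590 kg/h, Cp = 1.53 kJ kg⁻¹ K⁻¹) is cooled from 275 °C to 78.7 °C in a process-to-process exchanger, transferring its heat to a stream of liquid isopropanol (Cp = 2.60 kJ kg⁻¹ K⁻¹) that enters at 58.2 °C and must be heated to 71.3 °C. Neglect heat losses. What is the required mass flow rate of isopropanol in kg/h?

Heat released by hot stream: Q = 2590 × 1.53 × (275 − 78.7) = 777880 kJ/h
Energy balance on cold side (adiabatic exchanger): Q = ṁ_c·Cp_c·(T_c,out − T_c,in)
ṁ_c = 777880 / [2.60 × (71.3 − 58.2)] = 22838 kg/h

ṁ_c = 22800 kg/h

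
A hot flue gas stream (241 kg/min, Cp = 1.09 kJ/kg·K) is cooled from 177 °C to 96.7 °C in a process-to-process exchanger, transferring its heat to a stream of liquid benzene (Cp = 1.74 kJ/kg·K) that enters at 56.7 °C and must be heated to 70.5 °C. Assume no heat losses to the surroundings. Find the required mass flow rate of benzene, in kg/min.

Heat released by hot stream: Q = 241 × 1.09 × (177 − 96.7) = 21094 kJ/min
Energy balance on cold side (adiabatic exchanger): Q = ṁ_c·Cp_c·(T_c,out − T_c,in)
ṁ_c = 21094 / [1.74 × (70.5 − 56.7)] = 878.48 kg/min

ṁ_c = 878 kg/min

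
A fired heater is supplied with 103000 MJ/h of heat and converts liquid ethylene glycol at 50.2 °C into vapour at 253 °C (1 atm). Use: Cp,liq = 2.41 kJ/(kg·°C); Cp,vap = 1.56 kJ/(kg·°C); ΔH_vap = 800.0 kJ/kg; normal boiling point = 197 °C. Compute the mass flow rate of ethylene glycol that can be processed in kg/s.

Δh = 2.41×(197−50.2) + 800.0 + 1.56×(253−197) = 1241.1 kJ/kg
Q = 103000 MJ/h = 28611 kJ/s = 28611 kJ/s
ṁ = Q/Δh = 28611 / 1241.1 = 23.052 kg/s

ṁ = 23.1 kg/s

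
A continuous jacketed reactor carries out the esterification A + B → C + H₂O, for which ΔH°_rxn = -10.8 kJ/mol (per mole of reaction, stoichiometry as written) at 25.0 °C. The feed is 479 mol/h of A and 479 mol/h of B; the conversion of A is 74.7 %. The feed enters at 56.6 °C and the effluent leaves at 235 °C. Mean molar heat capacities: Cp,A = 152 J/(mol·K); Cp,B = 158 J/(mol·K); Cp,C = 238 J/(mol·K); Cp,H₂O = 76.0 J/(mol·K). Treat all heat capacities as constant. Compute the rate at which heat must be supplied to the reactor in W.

Q_in = 6370 W

Extent of reaction ξ = 0.747 × 479 = 357.81 mol/h
Reaction term: ξ·ΔH°_rxn = 357.81 × -10.8 = -3864.4 kJ/h
Sensible, feed 56.6→25 °C: -4692.3 kJ/h
Outlet flows (mol/h): A 121.19, B 121.19, C 357.81, H₂O 357.81
Sensible, products 25→235 °C: 31483 kJ/h
Q = ΔH = 22927 kJ/h = 6.3686 kW
Heat supplied = 6368.6 W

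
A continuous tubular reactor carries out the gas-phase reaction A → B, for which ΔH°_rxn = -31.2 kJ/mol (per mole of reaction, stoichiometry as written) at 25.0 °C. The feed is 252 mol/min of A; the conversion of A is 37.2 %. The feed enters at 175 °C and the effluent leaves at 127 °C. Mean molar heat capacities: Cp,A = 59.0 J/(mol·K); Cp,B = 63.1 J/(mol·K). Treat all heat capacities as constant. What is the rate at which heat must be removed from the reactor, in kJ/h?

Q_out = 216000 kJ/h

Extent of reaction ξ = 0.372 × 252 = 93.744 mol/min
Reaction term: ξ·ΔH°_rxn = 93.744 × -31.2 = -2924.8 kJ/min
Sensible, feed 175→25 °C: -2230.2 kJ/min
Outlet flows (mol/min): A 158.26, B 93.744
Sensible, products 25→127 °C: 1555.7 kJ/min
Q = ΔH = -3599.3 kJ/min = -59.988 kW
Heat removed = 215960 kJ/h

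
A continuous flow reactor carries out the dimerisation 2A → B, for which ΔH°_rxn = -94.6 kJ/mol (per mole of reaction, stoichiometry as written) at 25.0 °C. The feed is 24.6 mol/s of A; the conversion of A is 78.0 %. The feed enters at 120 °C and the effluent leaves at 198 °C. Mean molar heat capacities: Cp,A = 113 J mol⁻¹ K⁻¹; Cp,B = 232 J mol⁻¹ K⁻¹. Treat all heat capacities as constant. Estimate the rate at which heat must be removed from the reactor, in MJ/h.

Extent of reaction ξ = 0.780 × 24.6 / 2 = 9.594 mol/s
Reaction term: ξ·ΔH°_rxn = 9.594 × -94.6 = -907.59 kJ/s
Sensible, feed 120→25 °C: -264.08 kJ/s
Outlet flows (mol/s): A 5.412, B 9.594
Sensible, products 25→198 °C: 490.86 kJ/s
Q = ΔH = -680.81 kJ/s = -680.81 kW
Heat removed = 2450.9 MJ/h

Q_out = 2450 MJ/h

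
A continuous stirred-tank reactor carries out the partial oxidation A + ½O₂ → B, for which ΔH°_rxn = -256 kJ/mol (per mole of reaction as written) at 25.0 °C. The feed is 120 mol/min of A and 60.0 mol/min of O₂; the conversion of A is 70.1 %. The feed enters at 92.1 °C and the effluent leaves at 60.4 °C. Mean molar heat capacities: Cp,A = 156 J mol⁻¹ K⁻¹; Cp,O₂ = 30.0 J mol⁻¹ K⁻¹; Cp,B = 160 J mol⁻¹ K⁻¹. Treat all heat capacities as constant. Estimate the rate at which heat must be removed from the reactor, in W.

Extent of reaction ξ = 0.701 × 120 = 84.12 mol/min
Reaction term: ξ·ΔH°_rxn = 84.12 × -256 = -21535 kJ/min
Sensible, feed 92.1→25 °C: -1376.9 kJ/min
Outlet flows (mol/min): A 35.88, O₂ 17.94, B 84.12
Sensible, products 25→60.4 °C: 693.65 kJ/min
Q = ΔH = -22218 kJ/min = -370.3 kW
Heat removed = 370300 W

Q_out = 370000 W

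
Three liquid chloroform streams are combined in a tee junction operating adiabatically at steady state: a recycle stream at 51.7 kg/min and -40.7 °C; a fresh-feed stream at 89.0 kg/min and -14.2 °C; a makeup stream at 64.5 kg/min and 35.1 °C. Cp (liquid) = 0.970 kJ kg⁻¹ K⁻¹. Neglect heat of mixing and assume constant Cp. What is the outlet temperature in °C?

Energy balance with Q = 0: Σ ṁᵢCp,ᵢ(T_out − Tᵢ) = 0
Σ ṁᵢCp,ᵢTᵢ = 51.7×0.970×-40.7 + 89.0×0.970×-14.2 + 64.5×0.970×35.1 = -1070.9
Σ ṁᵢCp,ᵢ = 51.7×0.970 + 89.0×0.970 + 64.5×0.970 = 199.04
T_out = -1070.9 / 199.04 = -5.3803 °C

T_out = -5.38 °C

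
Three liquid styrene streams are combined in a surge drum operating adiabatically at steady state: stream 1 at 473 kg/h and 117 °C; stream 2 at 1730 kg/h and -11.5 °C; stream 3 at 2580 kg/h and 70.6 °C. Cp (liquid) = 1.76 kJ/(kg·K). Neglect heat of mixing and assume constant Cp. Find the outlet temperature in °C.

T_out = 45.5 °C

No heat crosses the boundary, so H_out = H_in.
T_out = Σ ṁᵢCp,ᵢTᵢ / Σ ṁᵢCp,ᵢ
      = 382970 / 8418.1 = 45.493 °C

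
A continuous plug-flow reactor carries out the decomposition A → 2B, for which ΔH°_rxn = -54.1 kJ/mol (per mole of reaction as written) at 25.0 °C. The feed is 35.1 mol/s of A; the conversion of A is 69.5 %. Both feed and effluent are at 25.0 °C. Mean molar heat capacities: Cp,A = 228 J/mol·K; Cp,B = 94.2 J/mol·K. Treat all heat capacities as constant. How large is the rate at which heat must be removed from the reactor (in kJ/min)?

Extent of reaction ξ = 0.695 × 35.1 = 24.395 mol/s
Reaction term: ξ·ΔH°_rxn = 24.395 × -54.1 = -1319.7 kJ/s
Q = ΔH = -1319.7 kJ/s = -1319.7 kW
Heat removed = 79185 kJ/min

Q_out = 79200 kJ/min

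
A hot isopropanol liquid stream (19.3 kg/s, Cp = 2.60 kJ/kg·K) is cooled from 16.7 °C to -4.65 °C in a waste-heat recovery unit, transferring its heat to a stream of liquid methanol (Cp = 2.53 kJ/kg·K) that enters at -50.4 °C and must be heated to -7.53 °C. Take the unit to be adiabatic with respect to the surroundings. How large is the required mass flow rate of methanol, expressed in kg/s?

Heat released by hot stream: Q = 19.3 × 2.60 × (16.7 − -4.65) = 1071.3 kJ/s
Energy balance on cold side (adiabatic exchanger): Q = ṁ_c·Cp_c·(T_c,out − T_c,in)
ṁ_c = 1071.3 / [2.53 × (-7.53 − -50.4)] = 9.8777 kg/s

ṁ_c = 9.88 kg/s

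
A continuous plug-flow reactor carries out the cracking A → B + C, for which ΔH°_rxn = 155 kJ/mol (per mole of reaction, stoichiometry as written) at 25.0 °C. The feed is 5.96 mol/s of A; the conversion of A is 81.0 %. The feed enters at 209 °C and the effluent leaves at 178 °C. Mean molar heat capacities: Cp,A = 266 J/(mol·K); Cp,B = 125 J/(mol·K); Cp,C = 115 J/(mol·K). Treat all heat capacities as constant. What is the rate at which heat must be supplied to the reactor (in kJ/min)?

Q_in = 40800 kJ/min

Extent of reaction ξ = 0.810 × 5.96 = 4.8276 mol/s
Reaction term: ξ·ΔH°_rxn = 4.8276 × 155 = 748.28 kJ/s
Sensible, feed 209→25 °C: -291.71 kJ/s
Outlet flows (mol/s): A 1.1324, B 4.8276, C 4.8276
Sensible, products 25→178 °C: 223.36 kJ/s
Q = ΔH = 679.93 kJ/s = 679.93 kW
Heat supplied = 40796 kJ/min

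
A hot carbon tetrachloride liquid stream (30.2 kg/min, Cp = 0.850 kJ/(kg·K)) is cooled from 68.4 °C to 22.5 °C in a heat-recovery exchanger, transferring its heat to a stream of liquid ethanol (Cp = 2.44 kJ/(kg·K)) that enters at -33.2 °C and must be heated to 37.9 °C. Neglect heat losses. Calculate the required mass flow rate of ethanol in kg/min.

ṁ_c = 6.79 kg/min

Heat released by hot stream: Q = 30.2 × 0.850 × (68.4 − 22.5) = 1178.3 kJ/min
Energy balance on cold side (adiabatic exchanger): Q = ṁ_c·Cp_c·(T_c,out − T_c,in)
ṁ_c = 1178.3 / [2.44 × (37.9 − -33.2)] = 6.7917 kg/min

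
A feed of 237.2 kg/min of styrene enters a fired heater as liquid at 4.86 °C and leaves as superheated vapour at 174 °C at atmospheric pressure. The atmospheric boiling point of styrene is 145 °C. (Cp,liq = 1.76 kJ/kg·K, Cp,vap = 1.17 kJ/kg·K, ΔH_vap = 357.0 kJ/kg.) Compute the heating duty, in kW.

Q = 2520 kW

liquid 4.86→145 °C: 246.65 kJ/kg
vaporisation at 145 °C: 357 kJ/kg
vapour 145→174 °C: 33.93 kJ/kg
Δh = 246.65 + 357 + 33.93 = 637.58 kJ/kg
Q = ṁ·Δh = 237.2 kg/min × 637.58 kJ/kg = 151230 kJ/min
|Q| = 2520.6 kW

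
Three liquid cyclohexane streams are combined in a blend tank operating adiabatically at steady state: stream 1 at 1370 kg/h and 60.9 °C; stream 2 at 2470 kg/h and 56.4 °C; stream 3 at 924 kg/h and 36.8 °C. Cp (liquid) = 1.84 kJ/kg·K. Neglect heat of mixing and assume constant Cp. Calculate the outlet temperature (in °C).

T_out = 53.9 °C

No heat crosses the boundary, so H_out = H_in.
Σ ṁᵢCp,ᵢTᵢ = 1370×1.84×60.9 + 2470×1.84×56.4 + 924×1.84×36.8 = 472410
Σ ṁᵢCp,ᵢ = 1370×1.84 + 2470×1.84 + 924×1.84 = 8765.8
T_out = 472410 / 8765.8 = 53.893 °C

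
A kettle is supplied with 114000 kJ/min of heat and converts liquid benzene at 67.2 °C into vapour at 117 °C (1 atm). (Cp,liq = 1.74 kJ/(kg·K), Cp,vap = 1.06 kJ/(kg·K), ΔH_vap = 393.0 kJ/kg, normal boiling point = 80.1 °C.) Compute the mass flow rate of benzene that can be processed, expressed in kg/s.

ṁ = 4.18 kg/s

Δh = 1.74×(80.1−67.2) + 393.0 + 1.06×(117−80.1) = 454.56 kJ/kg
Q = 114000 kJ/min = 1900 kJ/s = 1900 kJ/s
ṁ = Q/Δh = 1900 / 454.56 = 4.1799 kg/s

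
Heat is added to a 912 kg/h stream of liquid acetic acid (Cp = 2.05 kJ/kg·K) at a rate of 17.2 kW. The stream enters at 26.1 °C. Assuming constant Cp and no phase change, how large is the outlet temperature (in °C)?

T_out = 59.2 °C

Q = 17.2 kW = 61920 kJ/h
ΔT = Q/(ṁ·Cp) = 61920/(912×2.05) = 33.119 K
T_out = 26.1 + 33.119 = 59.219 °C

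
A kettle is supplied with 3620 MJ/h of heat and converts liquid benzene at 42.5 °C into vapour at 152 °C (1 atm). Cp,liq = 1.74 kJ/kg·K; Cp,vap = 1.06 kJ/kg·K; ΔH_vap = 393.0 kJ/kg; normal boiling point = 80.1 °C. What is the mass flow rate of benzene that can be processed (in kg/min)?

ṁ = 113 kg/min

Δh = 1.74×(80.1−42.5) + 393.0 + 1.06×(152−80.1) = 534.64 kJ/kg
Q = 3620 MJ/h = 1005.6 kJ/s = 60333 kJ/min
ṁ = Q/Δh = 60333 / 534.64 = 112.85 kg/min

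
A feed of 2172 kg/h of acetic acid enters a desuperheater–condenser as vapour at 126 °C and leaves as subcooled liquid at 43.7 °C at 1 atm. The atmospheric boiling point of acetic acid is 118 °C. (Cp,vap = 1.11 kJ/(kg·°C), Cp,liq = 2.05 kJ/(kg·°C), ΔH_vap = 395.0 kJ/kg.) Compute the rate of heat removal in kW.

Q_c = 336 kW

vapour 126→118 °C: -8.88 kJ/kg
condensation at 118 °C: -395 kJ/kg
liquid 118→43.7 °C: -152.31 kJ/kg
Δh = -8.88 + -395 + -152.31 = -556.19 kJ/kg
Q = ṁ·Δh = 2172 kg/h × -556.19 kJ/kg = -1.2081e+06 kJ/h
|Q| = 335.57 kW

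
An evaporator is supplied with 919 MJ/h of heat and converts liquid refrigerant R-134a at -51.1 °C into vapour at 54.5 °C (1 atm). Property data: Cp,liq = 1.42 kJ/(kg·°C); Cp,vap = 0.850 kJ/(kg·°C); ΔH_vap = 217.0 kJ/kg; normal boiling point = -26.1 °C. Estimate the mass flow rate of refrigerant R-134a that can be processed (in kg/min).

Δh = 1.42×(-26.1−-51.1) + 217.0 + 0.850×(54.5−-26.1) = 321.01 kJ/kg
Q = 919 MJ/h = 255.28 kJ/s = 15317 kJ/min
ṁ = Q/Δh = 15317 / 321.01 = 47.714 kg/min

ṁ = 47.7 kg/min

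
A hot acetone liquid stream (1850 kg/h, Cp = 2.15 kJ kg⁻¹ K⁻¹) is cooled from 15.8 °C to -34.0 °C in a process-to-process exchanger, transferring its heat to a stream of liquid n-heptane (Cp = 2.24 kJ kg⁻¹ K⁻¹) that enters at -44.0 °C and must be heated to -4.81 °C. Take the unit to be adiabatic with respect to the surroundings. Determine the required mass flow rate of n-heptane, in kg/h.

Heat released by hot stream: Q = 1850 × 2.15 × (15.8 − -34.0) = 198080 kJ/h
Energy balance on cold side (adiabatic exchanger): Q = ṁ_c·Cp_c·(T_c,out − T_c,in)
ṁ_c = 198080 / [2.24 × (-4.81 − -44.0)] = 2256.4 kg/h

ṁ_c = 2260 kg/h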